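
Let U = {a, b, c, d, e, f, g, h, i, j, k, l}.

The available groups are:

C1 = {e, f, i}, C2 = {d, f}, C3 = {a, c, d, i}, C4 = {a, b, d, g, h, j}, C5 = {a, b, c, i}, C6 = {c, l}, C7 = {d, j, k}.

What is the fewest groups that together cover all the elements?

4

C1 and C4 and C6 and C7 together: C1 ∪ C4 ∪ C6 ∪ C7 = {a, b, c, d, e, f, g, h, i, j, k, l} — every element is covered.
Only C7 contains k, so C7 is forced; the remaining 9 elements need at least 3 more groups (each remaining group adds at most 4) — so at least 4 groups are needed, and 4 is optimal.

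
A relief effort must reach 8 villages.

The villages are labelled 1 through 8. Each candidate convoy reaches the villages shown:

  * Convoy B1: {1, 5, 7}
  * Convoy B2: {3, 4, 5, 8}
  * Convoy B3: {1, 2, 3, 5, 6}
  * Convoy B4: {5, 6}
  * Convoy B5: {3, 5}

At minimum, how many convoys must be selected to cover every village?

B1 and B2 and B3 together: B1 ∪ B2 ∪ B3 = {1, 2, 3, 4, 5, 6, 7, 8} — every village is covered.
Only B3 contains 2, so B3 is forced; the remaining 3 villages need at least 2 more convoys (each remaining convoy adds at most 2) — so at least 3 convoys are needed, and 3 is optimal.

3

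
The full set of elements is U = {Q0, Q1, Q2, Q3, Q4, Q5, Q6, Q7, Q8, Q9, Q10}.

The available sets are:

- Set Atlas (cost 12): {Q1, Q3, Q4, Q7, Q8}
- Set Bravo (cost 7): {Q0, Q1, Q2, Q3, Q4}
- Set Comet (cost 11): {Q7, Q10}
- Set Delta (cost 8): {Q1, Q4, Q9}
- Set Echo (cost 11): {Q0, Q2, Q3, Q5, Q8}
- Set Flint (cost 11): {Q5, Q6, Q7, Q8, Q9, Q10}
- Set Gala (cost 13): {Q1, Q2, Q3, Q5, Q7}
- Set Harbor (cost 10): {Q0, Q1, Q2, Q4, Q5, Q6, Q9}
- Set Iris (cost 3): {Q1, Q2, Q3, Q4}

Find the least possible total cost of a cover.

Bravo, Flint together cover every element (Bravo ∪ Flint = {Q0, Q1, Q2, Q3, Q4, Q5, Q6, Q7, Q8, Q9, Q10}); total cost 7 + 11 = 18.
The greedy pick Iris, Flint, Bravo costs 21; no covering selection beats 18.

18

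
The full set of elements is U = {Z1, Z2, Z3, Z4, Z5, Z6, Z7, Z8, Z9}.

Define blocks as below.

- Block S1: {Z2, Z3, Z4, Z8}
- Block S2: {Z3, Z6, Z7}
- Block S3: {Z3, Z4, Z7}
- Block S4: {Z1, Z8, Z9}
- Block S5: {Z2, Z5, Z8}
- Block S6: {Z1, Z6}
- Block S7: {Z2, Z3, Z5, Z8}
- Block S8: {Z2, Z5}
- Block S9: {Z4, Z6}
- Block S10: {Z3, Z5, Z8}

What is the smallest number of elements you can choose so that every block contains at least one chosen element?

4

The 4 elements {Z2, Z3, Z6, Z8} hit every block.
No choice of 3 elements meets every block, so 4 is the minimum.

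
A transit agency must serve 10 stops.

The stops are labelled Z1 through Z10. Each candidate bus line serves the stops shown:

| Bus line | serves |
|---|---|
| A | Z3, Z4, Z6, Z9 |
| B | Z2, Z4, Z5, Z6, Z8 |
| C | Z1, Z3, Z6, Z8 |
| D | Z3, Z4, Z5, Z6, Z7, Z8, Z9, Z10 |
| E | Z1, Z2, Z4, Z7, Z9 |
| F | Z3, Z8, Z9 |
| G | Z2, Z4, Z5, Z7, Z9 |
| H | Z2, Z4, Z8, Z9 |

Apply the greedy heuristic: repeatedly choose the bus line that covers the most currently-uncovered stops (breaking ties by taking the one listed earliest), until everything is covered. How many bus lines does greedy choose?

Greedy: pick D (covers 8 new) → pick E (covers 2 new). Total picks: 2.

2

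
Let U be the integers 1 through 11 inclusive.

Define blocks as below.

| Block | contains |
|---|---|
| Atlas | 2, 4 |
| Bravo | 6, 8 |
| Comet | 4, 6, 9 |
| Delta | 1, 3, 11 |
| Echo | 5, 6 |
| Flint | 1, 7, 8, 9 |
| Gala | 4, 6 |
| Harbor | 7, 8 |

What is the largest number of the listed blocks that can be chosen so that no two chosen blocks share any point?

Atlas, Delta, Echo, Harbor are pairwise disjoint (Atlas={2,4}; Delta={1,3,11}; Echo={5,6}; Harbor={7,8}).
Every remaining block overlaps one of these, and no 5 of the listed blocks are pairwise disjoint, so 4 is the maximum.

4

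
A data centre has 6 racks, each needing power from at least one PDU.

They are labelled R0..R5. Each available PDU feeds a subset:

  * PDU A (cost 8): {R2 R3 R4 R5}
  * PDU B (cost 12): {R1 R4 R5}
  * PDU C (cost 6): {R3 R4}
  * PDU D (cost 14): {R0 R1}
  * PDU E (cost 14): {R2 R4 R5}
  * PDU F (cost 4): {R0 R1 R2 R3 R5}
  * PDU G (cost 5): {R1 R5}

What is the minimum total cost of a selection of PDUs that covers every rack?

10

C, F together cover every rack (C ∪ F = {R0, R1, R2, R3, R4, R5}); total cost 6 + 4 = 10.
No covering selection has total cost below 10.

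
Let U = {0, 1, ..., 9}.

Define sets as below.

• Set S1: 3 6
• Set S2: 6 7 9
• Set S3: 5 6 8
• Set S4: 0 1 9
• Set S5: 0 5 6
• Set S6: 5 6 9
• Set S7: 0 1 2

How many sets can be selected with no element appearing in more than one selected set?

2

S1, S4 are pairwise disjoint (S1={3,6}; S4={0,1,9}).
Every remaining set overlaps one of these, and no 3 of the listed sets are pairwise disjoint, so 2 is the maximum.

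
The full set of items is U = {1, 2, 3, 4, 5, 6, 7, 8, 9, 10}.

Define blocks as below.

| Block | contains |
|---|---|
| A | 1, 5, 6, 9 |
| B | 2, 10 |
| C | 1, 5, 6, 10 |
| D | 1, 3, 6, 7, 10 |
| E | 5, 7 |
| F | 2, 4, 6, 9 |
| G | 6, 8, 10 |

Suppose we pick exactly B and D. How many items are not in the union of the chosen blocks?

Union of B, D = {1, 2, 3, 6, 7, 10}.
Not covered: 4, 5, 8, 9 — 4 items.

4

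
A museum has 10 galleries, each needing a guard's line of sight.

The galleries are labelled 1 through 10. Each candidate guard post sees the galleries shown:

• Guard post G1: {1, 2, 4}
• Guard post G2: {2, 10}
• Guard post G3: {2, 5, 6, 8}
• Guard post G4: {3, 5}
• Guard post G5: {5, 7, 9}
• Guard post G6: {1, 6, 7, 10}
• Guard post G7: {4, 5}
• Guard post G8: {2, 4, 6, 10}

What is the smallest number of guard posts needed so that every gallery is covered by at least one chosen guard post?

Take {G3, G4, G5, G6, G8}. Their union is {1, 2, 3, 4, 5, 6, 7, 8, 9, 10}, which is all 10 galleries.
No 4 of the 8 guard posts cover everything (all 70 combinations miss at least one gallery), so 5 is optimal.

5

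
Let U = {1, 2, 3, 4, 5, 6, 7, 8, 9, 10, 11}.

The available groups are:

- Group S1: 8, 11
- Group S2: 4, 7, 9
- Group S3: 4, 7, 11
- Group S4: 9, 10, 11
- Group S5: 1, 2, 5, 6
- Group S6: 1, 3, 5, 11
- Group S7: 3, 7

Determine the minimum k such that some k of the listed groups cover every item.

S1, S2, S4, S5, and S7 cover everything between them: the union {1, 2, 3, 4, 5, 6, 7, 8, 9, 10, 11} is all of U.
No 4 of the 7 groups cover everything (all 35 combinations miss at least one item), so 5 is optimal.

5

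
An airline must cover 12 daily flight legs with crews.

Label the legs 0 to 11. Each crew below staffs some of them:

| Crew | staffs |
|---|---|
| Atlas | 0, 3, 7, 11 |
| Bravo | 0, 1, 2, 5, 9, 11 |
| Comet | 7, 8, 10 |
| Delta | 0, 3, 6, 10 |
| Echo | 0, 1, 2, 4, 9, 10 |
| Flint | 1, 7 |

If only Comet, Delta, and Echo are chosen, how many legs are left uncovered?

Union of Comet, Delta, Echo = {0, 1, 2, 3, 4, 6, 7, 8, 9, 10}.
Not covered: 5, 11 — 2 legs.

2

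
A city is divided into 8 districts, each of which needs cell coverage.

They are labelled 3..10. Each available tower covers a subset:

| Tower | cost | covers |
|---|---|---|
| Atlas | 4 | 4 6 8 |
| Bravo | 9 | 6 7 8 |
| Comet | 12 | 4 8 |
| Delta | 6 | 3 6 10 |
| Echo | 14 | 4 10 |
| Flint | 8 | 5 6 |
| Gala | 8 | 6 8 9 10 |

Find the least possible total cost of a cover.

Atlas, Bravo, Delta, Flint, Gala together cover every district (Atlas ∪ Bravo ∪ Delta ∪ Flint ∪ Gala = {3, 4, 5, 6, 7, 8, 9, 10}); total cost 4 + 9 + 6 + 8 + 8 = 35.
No covering selection has total cost below 35.

35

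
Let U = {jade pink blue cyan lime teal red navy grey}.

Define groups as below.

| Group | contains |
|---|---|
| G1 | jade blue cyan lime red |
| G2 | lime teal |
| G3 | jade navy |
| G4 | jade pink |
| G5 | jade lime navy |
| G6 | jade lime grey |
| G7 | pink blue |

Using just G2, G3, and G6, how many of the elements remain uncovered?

Union of G2, G3, G6 = {jade, lime, teal, navy, grey}.
Not covered: pink, blue, cyan, red — 4 elements.

4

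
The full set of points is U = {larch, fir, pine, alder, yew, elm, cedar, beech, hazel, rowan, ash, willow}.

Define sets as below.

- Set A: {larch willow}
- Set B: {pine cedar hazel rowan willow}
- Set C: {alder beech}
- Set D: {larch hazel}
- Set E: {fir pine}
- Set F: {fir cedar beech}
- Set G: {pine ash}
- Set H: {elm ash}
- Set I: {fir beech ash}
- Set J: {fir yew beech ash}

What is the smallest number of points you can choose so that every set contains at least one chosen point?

4

T = {larch, pine, elm, beech} meets every set (each contains at least one member of T), and |T| = 4.
The sets C, D, E, H are pairwise disjoint, so any hitting set needs a separate point for each — at least 4. Hence 4 is optimal.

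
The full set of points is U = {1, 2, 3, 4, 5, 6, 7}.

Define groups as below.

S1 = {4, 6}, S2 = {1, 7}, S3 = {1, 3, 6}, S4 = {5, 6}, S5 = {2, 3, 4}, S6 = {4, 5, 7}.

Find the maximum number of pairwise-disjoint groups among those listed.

S2, S4, S5 are pairwise disjoint (S2={1,7}; S4={5,6}; S5={2,3,4}).
Every remaining group overlaps one of these, and no 4 of the listed groups are pairwise disjoint, so 3 is the maximum.

3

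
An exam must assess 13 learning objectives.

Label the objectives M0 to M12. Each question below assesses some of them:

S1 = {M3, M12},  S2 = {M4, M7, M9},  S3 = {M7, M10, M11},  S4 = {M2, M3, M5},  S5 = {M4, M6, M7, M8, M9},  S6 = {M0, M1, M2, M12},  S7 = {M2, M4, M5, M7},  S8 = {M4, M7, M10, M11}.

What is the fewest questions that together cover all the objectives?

Take {S3, S4, S5, S6}. Their union is {M0, M1, M2, M3, M4, M5, M6, M7, M8, M9, M10, M11, M12}, which is all 13 objectives.
No 3 of the 8 questions cover everything (all 56 combinations miss at least one objective), so 4 is optimal.

4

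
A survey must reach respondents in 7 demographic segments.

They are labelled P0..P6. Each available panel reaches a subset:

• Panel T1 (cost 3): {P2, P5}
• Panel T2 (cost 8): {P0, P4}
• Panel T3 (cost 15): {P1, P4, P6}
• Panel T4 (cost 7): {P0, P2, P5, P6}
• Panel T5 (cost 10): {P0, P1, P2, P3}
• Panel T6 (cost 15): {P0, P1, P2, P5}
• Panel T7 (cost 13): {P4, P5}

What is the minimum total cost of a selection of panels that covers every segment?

T2, T4, T5 together cover every segment (T2 ∪ T4 ∪ T5 = {P0, P1, P2, P3, P4, P5, P6}); total cost 8 + 7 + 10 = 25.
The greedy pick T1, T5, T4, T2 costs 28; no covering selection beats 25.

25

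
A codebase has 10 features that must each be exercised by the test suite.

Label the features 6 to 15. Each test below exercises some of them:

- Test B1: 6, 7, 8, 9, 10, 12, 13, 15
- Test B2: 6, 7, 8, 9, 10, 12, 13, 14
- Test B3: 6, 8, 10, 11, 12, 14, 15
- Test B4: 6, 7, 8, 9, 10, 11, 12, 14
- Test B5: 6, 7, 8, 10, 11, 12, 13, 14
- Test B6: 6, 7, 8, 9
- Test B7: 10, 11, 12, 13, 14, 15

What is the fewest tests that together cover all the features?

Take {B1, B4}. Their union is {6, 7, 8, 9, 10, 11, 12, 13, 14, 15}, which is all 10 features.
No single test has all 10 features (the largest, B1, has 8), so 2 is optimal.

2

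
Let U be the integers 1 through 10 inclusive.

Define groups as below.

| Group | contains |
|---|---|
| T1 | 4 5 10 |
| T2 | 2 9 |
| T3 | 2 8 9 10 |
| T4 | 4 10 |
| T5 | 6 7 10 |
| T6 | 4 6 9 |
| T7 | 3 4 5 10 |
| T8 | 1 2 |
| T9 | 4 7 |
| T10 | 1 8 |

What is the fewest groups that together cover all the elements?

4

Take {T2, T5, T7, T10}. Their union is {1, 2, 3, 4, 5, 6, 7, 8, 9, 10}, which is all 10 elements.
No 3 of the 10 groups cover everything (all 120 combinations miss at least one element), so 4 is optimal.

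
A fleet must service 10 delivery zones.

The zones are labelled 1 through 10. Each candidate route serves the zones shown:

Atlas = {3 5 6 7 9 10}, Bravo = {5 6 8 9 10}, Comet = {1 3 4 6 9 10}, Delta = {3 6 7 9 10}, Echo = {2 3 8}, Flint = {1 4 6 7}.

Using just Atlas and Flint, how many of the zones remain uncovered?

2

Union of Atlas, Flint = {1, 3, 4, 5, 6, 7, 9, 10}.
Not covered: 2, 8 — 2 zones.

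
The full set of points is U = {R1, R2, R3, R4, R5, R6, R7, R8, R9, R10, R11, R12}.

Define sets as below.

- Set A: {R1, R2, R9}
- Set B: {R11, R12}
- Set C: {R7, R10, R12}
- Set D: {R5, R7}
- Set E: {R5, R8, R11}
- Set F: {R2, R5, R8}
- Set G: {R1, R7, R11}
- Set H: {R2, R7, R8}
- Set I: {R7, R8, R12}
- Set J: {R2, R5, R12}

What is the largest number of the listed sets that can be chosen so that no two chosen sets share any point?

3

A, B, D are pairwise disjoint (A={R1,R2,R9}; B={R11,R12}; D={R5,R7}).
Every remaining set overlaps one of these, and no 4 of the listed sets are pairwise disjoint, so 3 is the maximum.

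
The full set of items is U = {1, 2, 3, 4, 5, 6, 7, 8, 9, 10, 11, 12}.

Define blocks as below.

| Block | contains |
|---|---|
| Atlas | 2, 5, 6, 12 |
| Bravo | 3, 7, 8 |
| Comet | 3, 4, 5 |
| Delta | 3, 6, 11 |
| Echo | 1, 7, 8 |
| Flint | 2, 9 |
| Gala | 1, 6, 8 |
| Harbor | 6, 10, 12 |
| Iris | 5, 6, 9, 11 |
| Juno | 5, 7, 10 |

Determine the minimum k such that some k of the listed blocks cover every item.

5

Comet, Delta, Echo, Flint, and Harbor cover everything between them: the union {1, 2, 3, 4, 5, 6, 7, 8, 9, 10, 11, 12} is all of U.
No 4 of the 10 blocks cover everything (all 210 combinations miss at least one item), so 5 is optimal.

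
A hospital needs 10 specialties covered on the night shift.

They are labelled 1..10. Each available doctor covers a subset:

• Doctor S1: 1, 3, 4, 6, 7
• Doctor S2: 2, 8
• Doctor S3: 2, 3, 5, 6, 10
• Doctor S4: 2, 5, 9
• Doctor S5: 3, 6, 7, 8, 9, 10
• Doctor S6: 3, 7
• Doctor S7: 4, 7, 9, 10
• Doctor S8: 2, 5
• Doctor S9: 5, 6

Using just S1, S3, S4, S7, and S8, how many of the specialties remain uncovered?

1

Union of S1, S3, S4, S7, S8 = {1, 2, 3, 4, 5, 6, 7, 9, 10}.
Not covered: 8 — 1 specialty.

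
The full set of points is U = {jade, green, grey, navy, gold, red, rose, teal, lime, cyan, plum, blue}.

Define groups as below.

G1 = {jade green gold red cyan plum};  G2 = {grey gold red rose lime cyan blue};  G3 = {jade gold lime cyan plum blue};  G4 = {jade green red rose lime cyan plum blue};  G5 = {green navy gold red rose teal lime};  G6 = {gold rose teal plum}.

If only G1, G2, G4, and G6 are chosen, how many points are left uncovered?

Union of G1, G2, G4, G6 = {jade, green, grey, gold, red, rose, teal, lime, cyan, plum, blue}.
Not covered: navy — 1 point.

1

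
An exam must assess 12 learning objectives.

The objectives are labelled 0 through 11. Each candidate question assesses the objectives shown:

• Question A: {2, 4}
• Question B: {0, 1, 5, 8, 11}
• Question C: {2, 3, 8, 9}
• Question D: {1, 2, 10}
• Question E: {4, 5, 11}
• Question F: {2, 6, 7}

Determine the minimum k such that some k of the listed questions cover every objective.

Take {B, C, D, E, F}. Their union is {0, 1, 2, 3, 4, 5, 6, 7, 8, 9, 10, 11}, which is all 12 objectives.
No 4 of the 6 questions cover everything (all 15 combinations miss at least one objective), so 5 is optimal.

5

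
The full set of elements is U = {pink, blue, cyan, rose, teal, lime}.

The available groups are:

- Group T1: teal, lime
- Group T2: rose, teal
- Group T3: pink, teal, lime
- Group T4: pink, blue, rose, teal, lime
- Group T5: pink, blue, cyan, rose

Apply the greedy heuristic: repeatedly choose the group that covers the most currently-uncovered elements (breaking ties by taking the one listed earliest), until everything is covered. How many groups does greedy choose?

2

Greedy: pick T4 (covers 5 new) → pick T5 (covers 1 new). Total picks: 2.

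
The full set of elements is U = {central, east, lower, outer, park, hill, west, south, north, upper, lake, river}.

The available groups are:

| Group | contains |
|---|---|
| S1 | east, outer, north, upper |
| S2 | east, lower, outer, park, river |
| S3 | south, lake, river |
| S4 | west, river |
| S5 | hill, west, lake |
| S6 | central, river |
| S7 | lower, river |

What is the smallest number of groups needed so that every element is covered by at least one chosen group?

S1, S2, S3, S5, and S6 cover everything between them: the union {central, east, lower, outer, park, hill, west, south, north, upper, lake, river} is all of U.
No 4 of the 7 groups cover everything (all 35 combinations miss at least one element), so 5 is optimal.

5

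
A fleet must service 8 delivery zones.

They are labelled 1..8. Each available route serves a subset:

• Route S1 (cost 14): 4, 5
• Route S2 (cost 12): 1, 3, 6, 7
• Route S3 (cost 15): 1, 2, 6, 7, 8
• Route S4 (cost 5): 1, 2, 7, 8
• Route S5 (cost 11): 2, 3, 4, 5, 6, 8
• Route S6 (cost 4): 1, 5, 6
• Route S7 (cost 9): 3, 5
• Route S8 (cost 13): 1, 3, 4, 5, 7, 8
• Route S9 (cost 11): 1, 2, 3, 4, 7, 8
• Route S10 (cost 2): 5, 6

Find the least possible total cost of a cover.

13

S9, S10 together cover every zone (S9 ∪ S10 = {1, 2, 3, 4, 5, 6, 7, 8}); total cost 11 + 2 = 13.
The greedy pick S10, S4, S5 costs 18; no covering selection beats 13.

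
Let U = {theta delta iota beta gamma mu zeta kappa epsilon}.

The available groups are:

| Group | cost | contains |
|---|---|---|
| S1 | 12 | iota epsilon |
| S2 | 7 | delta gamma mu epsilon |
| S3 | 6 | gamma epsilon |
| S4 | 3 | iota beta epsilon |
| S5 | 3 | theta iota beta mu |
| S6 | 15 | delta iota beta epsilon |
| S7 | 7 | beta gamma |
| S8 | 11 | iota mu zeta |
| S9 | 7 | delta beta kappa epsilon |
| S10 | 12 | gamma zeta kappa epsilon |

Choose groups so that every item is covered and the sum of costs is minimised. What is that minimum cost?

S5, S9, S10 together cover every item (S5 ∪ S9 ∪ S10 = {theta, delta, iota, beta, gamma, mu, zeta, kappa, epsilon}); total cost 3 + 7 + 12 = 22.
No covering selection has total cost below 22.

22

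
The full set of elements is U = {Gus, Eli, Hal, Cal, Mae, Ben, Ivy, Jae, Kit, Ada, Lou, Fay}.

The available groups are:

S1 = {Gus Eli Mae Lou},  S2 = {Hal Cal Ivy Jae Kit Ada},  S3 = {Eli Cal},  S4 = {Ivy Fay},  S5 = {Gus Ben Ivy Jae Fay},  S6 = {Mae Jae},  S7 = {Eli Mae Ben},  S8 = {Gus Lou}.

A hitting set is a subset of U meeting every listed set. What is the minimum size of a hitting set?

4

The 4 elements {Gus, Cal, Mae, Ivy} hit every group.
The groups S3, S4, S6, S8 are pairwise disjoint, so any hitting set needs a separate element for each — at least 4. Hence 4 is optimal.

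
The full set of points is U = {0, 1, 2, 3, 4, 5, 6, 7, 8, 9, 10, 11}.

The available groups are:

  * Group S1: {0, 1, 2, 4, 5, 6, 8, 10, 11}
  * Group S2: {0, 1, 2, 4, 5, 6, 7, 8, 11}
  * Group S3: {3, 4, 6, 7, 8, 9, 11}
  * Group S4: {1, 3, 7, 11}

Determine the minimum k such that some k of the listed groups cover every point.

2

Take {S1, S3}. Their union is {0, 1, 2, 3, 4, 5, 6, 7, 8, 9, 10, 11}, which is all 12 points.
No single group has all 12 points (the largest, S1, has 9), so 2 is optimal.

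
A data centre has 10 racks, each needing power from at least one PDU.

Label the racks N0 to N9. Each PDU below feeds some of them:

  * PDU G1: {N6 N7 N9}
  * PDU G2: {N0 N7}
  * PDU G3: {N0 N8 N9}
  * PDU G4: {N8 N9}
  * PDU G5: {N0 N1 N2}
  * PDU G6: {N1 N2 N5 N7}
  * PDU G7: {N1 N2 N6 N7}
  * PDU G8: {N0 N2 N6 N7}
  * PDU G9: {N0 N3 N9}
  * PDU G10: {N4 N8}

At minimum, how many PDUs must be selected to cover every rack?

Take {G1, G6, G9, G10}. Their union is {N0, N1, N2, N3, N4, N5, N6, N7, N8, N9}, which is all 10 racks.
No 3 of the 10 PDUs cover everything (all 120 combinations miss at least one rack), so 4 is optimal.

4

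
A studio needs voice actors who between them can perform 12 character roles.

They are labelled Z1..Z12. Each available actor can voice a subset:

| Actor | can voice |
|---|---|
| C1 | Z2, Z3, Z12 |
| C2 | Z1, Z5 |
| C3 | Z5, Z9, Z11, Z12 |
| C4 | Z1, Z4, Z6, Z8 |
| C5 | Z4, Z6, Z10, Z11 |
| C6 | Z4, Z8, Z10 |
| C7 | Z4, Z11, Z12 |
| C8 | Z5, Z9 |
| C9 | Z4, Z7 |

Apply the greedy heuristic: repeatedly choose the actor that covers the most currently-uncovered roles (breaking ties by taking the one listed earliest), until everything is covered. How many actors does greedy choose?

Greedy: pick C3 (covers 4 new) → pick C4 (covers 4 new) → pick C1 (covers 2 new) → pick C5 (covers 1 new) → pick C9 (covers 1 new). Total picks: 5.

5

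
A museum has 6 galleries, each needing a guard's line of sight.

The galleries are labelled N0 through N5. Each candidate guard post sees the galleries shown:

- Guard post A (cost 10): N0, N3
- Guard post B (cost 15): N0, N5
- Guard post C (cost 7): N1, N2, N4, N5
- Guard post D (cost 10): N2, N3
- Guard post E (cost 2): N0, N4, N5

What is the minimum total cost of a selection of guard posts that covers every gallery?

17

A, C together cover every gallery (A ∪ C = {N0, N1, N2, N3, N4, N5}); total cost 10 + 7 = 17.
The greedy pick E, C, A costs 19; no covering selection beats 17.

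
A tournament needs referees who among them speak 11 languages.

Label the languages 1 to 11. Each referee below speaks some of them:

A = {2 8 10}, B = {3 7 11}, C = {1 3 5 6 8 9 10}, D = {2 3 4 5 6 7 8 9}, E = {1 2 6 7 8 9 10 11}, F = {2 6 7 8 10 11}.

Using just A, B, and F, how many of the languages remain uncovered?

4

Union of A, B, F = {2, 3, 6, 7, 8, 10, 11}.
Not covered: 1, 4, 5, 9 — 4 languages.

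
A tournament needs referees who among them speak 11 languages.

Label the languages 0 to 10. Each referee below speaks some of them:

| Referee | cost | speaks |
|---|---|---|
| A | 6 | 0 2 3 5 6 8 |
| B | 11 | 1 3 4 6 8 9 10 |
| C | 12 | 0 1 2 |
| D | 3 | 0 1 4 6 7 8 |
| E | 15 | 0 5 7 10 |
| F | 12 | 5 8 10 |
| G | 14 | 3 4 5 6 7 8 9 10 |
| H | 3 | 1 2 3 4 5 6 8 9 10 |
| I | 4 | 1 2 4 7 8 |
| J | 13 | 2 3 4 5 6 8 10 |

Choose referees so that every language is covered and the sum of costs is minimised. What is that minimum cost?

D, H together cover every language (D ∪ H = {0, 1, 2, 3, 4, 5, 6, 7, 8, 9, 10}); total cost 3 + 3 = 6.
No covering selection has total cost below 6.

6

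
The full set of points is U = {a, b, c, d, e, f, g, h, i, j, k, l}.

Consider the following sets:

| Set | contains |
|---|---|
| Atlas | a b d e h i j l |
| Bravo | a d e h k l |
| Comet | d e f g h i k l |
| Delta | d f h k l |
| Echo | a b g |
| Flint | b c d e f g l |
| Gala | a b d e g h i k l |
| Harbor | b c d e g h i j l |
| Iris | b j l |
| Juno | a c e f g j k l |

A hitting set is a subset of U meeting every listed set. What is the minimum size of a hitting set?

2

The 2 points {g, l} hit every set.
The sets Delta, Echo are pairwise disjoint, so any hitting set needs a separate point for each — at least 2. Hence 2 is optimal.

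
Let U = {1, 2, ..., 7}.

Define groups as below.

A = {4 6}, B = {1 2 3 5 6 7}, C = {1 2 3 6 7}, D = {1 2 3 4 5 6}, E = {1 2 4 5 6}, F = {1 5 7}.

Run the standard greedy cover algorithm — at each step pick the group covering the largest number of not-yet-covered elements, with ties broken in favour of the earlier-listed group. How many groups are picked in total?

2

Greedy: pick B (covers 6 new) → pick A (covers 1 new). Total picks: 2.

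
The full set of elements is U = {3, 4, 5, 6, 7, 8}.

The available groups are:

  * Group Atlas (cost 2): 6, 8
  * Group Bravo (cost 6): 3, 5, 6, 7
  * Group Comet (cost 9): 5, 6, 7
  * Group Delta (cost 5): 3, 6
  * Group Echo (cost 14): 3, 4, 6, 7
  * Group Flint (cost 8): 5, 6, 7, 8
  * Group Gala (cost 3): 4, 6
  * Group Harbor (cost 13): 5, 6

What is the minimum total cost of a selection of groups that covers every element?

Atlas, Bravo, Gala together cover every element (Atlas ∪ Bravo ∪ Gala = {3, 4, 5, 6, 7, 8}); total cost 2 + 6 + 3 = 11.
No covering selection has total cost below 11.

11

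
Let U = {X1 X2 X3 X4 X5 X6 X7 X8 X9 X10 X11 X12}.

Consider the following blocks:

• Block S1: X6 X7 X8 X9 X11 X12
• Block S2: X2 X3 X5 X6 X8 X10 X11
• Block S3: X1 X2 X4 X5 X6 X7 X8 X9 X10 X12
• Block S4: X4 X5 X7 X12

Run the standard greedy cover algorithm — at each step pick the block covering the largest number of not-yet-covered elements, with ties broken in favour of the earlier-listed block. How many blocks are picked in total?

Greedy: pick S3 (covers 10 new) → pick S2 (covers 2 new). Total picks: 2.

2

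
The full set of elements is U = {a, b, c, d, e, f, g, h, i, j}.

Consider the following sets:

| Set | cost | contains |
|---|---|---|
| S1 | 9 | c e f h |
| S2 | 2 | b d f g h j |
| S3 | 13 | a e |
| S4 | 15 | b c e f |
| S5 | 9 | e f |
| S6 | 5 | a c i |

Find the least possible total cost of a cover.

S2, S5, S6 together cover every element (S2 ∪ S5 ∪ S6 = {a, b, c, d, e, f, g, h, i, j}); total cost 2 + 9 + 5 = 16.
No covering selection has total cost below 16.

16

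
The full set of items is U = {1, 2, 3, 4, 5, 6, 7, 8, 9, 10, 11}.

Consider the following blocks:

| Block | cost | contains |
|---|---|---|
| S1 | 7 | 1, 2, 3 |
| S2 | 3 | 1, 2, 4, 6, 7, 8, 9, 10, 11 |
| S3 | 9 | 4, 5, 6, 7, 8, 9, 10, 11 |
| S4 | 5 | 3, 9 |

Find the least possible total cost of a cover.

16

S1, S3 together cover every item (S1 ∪ S3 = {1, 2, 3, 4, 5, 6, 7, 8, 9, 10, 11}); total cost 7 + 9 = 16.
The greedy pick S2, S4, S3 costs 17; no covering selection beats 16.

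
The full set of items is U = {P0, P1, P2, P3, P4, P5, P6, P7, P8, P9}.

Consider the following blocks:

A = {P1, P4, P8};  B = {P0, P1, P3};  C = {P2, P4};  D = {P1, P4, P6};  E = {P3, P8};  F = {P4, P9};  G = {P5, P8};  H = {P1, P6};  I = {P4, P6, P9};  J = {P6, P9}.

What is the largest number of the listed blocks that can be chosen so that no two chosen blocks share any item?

B, C, G, J are pairwise disjoint (B={P0,P1,P3}; C={P2,P4}; G={P5,P8}; J={P6,P9}).
Every remaining block overlaps one of these, and no 5 of the listed blocks are pairwise disjoint, so 4 is the maximum.

4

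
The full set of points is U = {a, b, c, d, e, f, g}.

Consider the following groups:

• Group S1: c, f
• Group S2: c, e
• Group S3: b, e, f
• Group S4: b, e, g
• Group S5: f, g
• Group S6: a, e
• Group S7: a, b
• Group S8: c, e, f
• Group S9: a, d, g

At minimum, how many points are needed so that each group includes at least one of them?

3

The 3 points {a, e, f} hit every group.
The groups S2, S5, S7 are pairwise disjoint, so any hitting set needs a separate point for each — at least 3. Hence 3 is optimal.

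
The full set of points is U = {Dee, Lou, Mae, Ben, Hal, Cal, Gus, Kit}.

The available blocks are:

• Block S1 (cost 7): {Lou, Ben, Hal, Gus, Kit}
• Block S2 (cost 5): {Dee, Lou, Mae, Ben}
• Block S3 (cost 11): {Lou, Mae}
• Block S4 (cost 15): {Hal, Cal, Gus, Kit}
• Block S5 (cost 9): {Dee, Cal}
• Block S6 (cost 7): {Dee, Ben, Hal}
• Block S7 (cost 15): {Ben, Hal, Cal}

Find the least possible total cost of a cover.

20

S2, S4 together cover every point (S2 ∪ S4 = {Dee, Lou, Mae, Ben, Hal, Cal, Gus, Kit}); total cost 5 + 15 = 20.
The greedy pick S2, S1, S5 costs 21; no covering selection beats 20.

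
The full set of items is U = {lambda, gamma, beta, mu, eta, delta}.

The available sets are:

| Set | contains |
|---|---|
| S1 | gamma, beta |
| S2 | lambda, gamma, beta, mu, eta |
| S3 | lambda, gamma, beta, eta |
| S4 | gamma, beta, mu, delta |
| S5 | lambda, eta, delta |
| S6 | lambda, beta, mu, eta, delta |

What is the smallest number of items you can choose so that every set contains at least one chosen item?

2

Take H = {beta, eta}. Each listed set contains at least one of these, so H is a hitting set of size 2.
The sets S1, S5 are pairwise disjoint, so any hitting set needs a separate item for each — at least 2. Hence 2 is optimal.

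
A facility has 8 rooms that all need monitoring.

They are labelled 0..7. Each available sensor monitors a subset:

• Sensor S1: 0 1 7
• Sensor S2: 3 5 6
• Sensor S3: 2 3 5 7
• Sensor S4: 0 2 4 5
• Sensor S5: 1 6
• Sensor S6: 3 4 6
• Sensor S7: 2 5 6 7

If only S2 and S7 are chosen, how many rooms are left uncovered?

Union of S2, S7 = {2, 3, 5, 6, 7}.
Not covered: 0, 1, 4 — 3 rooms.

3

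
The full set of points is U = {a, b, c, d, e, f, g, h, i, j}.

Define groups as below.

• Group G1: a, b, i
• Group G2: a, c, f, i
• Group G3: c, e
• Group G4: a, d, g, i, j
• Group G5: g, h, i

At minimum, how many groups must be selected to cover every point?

5

G1 and G2 and G3 and G4 and G5 together: G1 ∪ G2 ∪ G3 ∪ G4 ∪ G5 = {a, b, c, d, e, f, g, h, i, j} — every point is covered.
No 4 of the 5 groups cover everything (all 5 combinations miss at least one point), so 5 is optimal.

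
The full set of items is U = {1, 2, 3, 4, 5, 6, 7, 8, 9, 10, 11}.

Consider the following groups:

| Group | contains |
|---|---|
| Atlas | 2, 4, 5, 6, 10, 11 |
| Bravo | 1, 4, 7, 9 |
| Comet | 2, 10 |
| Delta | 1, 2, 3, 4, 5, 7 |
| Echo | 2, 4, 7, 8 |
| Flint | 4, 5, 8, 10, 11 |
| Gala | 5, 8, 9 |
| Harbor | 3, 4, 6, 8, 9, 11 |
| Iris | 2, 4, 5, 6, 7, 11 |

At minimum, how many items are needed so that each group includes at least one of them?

H = {2, 9, 11} meets every group (each contains at least one member of H), and |H| = 3.
No choice of 2 items meets every group, so 3 is the minimum.

3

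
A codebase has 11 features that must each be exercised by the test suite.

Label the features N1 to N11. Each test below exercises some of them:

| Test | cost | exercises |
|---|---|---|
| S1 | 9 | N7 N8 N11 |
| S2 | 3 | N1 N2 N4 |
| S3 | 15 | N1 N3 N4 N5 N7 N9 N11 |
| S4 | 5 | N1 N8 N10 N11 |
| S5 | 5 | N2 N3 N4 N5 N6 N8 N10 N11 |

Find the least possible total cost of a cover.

20

S3, S5 together cover every feature (S3 ∪ S5 = {N1, N2, N3, N4, N5, N6, N7, N8, N9, N10, N11}); total cost 15 + 5 = 20.
The greedy pick S5, S2, S3 costs 23; no covering selection beats 20.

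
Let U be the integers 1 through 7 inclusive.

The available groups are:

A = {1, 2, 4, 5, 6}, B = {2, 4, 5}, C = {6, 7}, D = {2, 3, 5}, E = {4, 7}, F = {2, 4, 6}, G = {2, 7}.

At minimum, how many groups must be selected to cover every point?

3

Take {A, D, G}. Their union is {1, 2, 3, 4, 5, 6, 7}, which is all 7 points.
Only A contains 1, so A is forced; the remaining 2 points need at least 2 more groups (each remaining group adds at most 1) — so at least 3 groups are needed, and 3 is optimal.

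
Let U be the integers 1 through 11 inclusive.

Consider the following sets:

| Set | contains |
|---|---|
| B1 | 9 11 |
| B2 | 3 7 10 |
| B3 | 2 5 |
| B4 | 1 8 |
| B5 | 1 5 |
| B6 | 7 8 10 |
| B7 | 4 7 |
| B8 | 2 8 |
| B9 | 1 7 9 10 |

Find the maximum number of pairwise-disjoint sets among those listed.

B1, B2, B5, B8 are pairwise disjoint (B1={9,11}; B2={3,7,10}; B5={1,5}; B8={2,8}).
Every remaining set overlaps one of these, and no 5 of the listed sets are pairwise disjoint, so 4 is the maximum.

4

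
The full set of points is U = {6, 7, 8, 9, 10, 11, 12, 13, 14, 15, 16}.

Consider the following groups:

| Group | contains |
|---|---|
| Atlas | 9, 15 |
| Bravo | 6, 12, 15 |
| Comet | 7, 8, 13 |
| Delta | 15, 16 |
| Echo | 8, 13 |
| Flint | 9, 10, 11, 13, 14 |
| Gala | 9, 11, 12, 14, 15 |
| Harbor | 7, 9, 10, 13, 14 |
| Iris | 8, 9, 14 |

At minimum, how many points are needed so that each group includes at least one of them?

The 3 points {13, 14, 15} hit every group.
No choice of 2 points meets every group, so 3 is the minimum.

3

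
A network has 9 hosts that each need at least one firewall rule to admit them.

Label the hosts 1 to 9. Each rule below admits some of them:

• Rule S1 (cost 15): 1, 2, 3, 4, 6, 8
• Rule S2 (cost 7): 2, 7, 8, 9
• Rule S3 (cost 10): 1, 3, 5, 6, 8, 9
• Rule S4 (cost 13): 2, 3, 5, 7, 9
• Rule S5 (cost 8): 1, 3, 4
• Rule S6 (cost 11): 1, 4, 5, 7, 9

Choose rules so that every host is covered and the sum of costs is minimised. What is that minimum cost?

S2, S3, S5 together cover every host (S2 ∪ S3 ∪ S5 = {1, 2, 3, 4, 5, 6, 7, 8, 9}); total cost 7 + 10 + 8 = 25.
No covering selection has total cost below 25.

25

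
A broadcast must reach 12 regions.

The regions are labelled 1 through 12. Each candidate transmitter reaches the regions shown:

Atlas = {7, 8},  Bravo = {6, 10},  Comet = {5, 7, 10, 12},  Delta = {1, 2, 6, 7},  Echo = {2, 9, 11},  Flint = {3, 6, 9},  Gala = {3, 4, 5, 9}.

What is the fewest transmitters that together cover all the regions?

5

Atlas and Comet and Delta and Echo and Gala together: Atlas ∪ Comet ∪ Delta ∪ Echo ∪ Gala = {1, 2, 3, 4, 5, 6, 7, 8, 9, 10, 11, 12} — every region is covered.
No 4 of the 7 transmitters cover everything (all 35 combinations miss at least one region), so 5 is optimal.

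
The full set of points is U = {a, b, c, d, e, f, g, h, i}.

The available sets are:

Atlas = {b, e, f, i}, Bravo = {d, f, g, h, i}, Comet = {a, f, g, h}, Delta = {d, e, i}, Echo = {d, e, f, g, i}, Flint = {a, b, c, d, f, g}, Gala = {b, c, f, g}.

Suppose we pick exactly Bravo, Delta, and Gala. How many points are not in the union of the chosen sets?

Union of Bravo, Delta, Gala = {b, c, d, e, f, g, h, i}.
Not covered: a — 1 point.

1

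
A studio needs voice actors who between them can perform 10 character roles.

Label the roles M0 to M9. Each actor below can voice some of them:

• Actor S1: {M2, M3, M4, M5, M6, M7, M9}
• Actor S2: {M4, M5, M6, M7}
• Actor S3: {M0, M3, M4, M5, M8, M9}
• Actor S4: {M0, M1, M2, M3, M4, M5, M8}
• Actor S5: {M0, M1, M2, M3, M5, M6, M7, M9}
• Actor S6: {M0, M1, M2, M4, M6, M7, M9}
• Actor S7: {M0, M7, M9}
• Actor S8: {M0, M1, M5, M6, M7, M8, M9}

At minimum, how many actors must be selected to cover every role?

S4 and S8 together: S4 ∪ S8 = {M0, M1, M2, M3, M4, M5, M6, M7, M8, M9} — every role is covered.
No single actor has all 10 roles (the largest, S5, has 8), so 2 is optimal.

2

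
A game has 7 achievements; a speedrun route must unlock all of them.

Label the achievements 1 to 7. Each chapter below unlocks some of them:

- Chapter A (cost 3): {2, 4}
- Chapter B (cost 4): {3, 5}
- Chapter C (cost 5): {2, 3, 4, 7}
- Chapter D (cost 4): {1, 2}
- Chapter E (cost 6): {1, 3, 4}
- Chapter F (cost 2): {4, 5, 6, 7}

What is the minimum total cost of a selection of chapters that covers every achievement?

B, D, F together cover every achievement (B ∪ D ∪ F = {1, 2, 3, 4, 5, 6, 7}); total cost 4 + 4 + 2 = 10.
No covering selection has total cost below 10.

10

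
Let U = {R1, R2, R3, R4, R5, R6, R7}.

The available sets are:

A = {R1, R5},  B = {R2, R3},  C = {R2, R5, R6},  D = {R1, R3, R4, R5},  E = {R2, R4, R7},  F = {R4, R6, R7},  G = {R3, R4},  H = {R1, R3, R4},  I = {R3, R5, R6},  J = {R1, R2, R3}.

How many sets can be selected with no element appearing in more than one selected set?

3

A, B, F are pairwise disjoint (A={R1,R5}; B={R2,R3}; F={R4,R6,R7}).
Every remaining set overlaps one of these, and no 4 of the listed sets are pairwise disjoint, so 3 is the maximum.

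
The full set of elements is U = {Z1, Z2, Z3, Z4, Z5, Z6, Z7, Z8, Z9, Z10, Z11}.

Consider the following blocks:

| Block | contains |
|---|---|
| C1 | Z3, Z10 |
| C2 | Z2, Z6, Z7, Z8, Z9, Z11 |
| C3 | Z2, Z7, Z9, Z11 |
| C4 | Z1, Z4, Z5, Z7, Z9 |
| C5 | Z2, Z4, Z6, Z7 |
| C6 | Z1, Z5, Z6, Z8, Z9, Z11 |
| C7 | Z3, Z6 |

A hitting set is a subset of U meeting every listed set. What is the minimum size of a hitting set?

3

H = {Z1, Z2, Z3} meets every block (each contains at least one member of H), and |H| = 3.
No choice of 2 elements meets every block, so 3 is the minimum.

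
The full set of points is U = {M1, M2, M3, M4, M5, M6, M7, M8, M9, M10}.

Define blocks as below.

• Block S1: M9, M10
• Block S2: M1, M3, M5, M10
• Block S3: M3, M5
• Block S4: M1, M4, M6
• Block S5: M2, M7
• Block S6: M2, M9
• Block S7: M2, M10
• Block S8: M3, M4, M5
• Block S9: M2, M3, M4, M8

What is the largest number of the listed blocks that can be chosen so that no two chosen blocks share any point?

4

S1, S3, S4, S5 are pairwise disjoint (S1={M9,M10}; S3={M3,M5}; S4={M1,M4,M6}; S5={M2,M7}).
Every remaining block overlaps one of these, and no 5 of the listed blocks are pairwise disjoint, so 4 is the maximum.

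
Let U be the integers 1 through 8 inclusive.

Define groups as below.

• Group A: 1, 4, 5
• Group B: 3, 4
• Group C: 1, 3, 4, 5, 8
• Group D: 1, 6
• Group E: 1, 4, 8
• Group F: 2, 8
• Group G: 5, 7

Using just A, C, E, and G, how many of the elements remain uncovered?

Union of A, C, E, G = {1, 3, 4, 5, 7, 8}.
Not covered: 2, 6 — 2 elements.

2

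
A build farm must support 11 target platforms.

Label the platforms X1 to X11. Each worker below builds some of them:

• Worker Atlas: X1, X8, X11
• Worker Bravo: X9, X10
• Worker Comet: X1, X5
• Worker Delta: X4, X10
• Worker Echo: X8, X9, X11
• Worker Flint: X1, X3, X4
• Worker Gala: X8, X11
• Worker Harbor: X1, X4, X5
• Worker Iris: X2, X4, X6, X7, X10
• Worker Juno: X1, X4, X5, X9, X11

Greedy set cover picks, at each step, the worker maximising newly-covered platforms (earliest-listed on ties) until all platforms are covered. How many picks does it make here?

Greedy: pick Iris (covers 5 new) → pick Juno (covers 4 new) → pick Atlas (covers 1 new) → pick Flint (covers 1 new). Total picks: 4.

4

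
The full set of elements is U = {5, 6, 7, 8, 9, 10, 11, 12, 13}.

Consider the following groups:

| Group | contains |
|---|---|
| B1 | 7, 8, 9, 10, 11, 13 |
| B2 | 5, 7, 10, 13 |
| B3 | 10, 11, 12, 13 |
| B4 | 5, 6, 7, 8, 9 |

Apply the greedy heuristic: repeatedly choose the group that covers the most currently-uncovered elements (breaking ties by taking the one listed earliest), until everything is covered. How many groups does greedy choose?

Greedy: pick B1 (covers 6 new) → pick B4 (covers 2 new) → pick B3 (covers 1 new). Total picks: 3.
(The true minimum cover uses only 2 groups, so greedy is not optimal here.)

3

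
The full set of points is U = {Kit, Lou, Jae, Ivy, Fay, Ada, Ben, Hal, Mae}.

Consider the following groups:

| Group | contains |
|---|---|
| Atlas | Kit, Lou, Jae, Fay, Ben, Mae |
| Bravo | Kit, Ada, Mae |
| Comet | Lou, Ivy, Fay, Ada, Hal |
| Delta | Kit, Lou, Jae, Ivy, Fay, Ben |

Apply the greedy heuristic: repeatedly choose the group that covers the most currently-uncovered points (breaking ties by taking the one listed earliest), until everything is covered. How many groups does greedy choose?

2

Greedy: pick Atlas (covers 6 new) → pick Comet (covers 3 new). Total picks: 2.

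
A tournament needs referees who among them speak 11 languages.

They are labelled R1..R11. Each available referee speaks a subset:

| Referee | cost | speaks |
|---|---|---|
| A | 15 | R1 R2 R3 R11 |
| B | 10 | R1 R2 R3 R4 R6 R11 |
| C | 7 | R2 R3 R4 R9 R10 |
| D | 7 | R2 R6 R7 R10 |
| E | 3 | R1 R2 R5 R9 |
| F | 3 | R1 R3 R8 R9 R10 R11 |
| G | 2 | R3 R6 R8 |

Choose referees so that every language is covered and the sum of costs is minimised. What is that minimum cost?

C, D, E, F together cover every language (C ∪ D ∪ E ∪ F = {R1, R2, R3, R4, R5, R6, R7, R8, R9, R10, R11}); total cost 7 + 7 + 3 + 3 = 20.
The greedy pick F, E, G, C, D costs 22; no covering selection beats 20.

20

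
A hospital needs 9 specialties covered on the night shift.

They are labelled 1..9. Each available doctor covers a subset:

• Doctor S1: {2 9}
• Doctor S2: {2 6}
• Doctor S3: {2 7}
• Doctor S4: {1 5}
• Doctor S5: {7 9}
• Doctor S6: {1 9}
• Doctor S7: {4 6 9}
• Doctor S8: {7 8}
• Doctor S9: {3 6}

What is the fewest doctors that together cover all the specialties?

5

Take {S2, S4, S7, S8, S9}. Their union is {1, 2, 3, 4, 5, 6, 7, 8, 9}, which is all 9 specialties.
Only S9 contains 3, so S9 is forced; the remaining 7 specialties need at least 4 more doctors (each remaining doctor adds at most 2) — so at least 5 doctors are needed, and 5 is optimal.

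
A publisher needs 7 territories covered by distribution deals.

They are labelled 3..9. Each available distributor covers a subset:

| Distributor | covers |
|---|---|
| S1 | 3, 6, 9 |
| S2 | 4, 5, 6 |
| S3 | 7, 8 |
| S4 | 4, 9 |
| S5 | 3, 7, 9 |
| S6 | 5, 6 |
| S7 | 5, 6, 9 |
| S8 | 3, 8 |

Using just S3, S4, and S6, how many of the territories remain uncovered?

Union of S3, S4, S6 = {4, 5, 6, 7, 8, 9}.
Not covered: 3 — 1 territory.

1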